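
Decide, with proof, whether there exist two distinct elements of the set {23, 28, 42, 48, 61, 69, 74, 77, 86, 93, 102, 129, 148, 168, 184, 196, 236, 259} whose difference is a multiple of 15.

28 mod 15 = 13 and 148 mod 15 = 13, so 148 − 28 = 120 = 8·15.

Yes: 28 and 148.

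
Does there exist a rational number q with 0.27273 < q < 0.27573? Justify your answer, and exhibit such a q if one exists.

Multiplying by 40: 40·0.27273 = 10.90920 and 40·0.27573 = 11.02920, so the integer 11 lies strictly between them.
Dividing back, 0.27273 < 11/40 < 0.27573, and 11/40 is rational.

q = 11/40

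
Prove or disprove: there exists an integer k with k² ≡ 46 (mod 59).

k = 39

k = 39 works: 39² = 1521, and 1521 − 46 = 1475 = 25·59.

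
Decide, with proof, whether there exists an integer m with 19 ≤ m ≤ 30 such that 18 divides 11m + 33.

For m = 19, 20, …, 30 the values of 11m + 33 modulo 18 are 8, 1, 12, 5, 16, 9, 2, 13, 6, 17, 10, 3 respectively.
None is 0, so 18 never divides 11m + 33 on this range.

No, no such integer m in that range exists.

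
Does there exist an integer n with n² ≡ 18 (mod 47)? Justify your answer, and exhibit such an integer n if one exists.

n = 21 works: 21² = 441, and 441 − 18 = 423 = 9·47.

n = 21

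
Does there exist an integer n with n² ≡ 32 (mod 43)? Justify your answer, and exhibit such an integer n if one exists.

No, no such integer exists.

43 is prime, so by Euler's criterion 32 is a square mod 43 iff 32^((43−1)/2) = 32^21 ≡ 1 (mod 43).
Repeated squaring mod 43: 32^2 = 1024 ≡ 35; 32^4 ≡ 35² = 1225 ≡ 21; 32^8 ≡ 21² = 441 ≡ 11; 32^16 ≡ 11² = 121 ≡ 35.
Since 21 = 16 + 4 + 1, 32^21 ≡ 35 · 21 · 32; multiplying out mod 43: 35·21 = 735 ≡ 4, then 4·32 = 128 ≡ 42. Thus 32^21 ≡ 42 ≡ −1 (mod 43).
By Euler's criterion 32 is a quadratic non-residue mod 43: no n satisfies n² ≡ 32 (mod 43).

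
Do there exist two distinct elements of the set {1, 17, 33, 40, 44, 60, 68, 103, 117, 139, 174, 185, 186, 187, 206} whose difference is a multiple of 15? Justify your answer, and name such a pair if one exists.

Two integers differ by a multiple of 15 exactly when they have the same residue mod 15. The residues are 1↦1, 17↦2, 33↦3, 40↦10, 44↦14, 60↦0, 68↦8, 103↦13, 117↦12, 139↦4, 174↦9, 185↦5, 186↦6, 187↦7, 206↦11.
No residue repeats among the 15 elements, so no pair has difference ≡ 0 (mod 15).

No, no such pair exists.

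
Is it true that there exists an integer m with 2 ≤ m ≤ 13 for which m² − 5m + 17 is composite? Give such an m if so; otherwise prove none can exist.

At m = 13: 13² − 5·13 + 17 = 121 = 11·11, which is composite.

m = 13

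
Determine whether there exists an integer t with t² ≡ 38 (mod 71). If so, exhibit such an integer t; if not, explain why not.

t = 40

t = 40 works: 40² = 1600, and 1600 − 38 = 1562 = 22·71.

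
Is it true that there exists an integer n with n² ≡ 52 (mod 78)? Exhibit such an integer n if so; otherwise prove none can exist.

Take n = 26. Then 26² = 676 = 8·78 + 52, so 26² ≡ 52 (mod 78).

n = 26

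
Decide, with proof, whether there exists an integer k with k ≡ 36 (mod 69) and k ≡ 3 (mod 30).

k = 243

The moduli are not coprime: gcd(69, 30) = 3. Compatibility requires 3 ∣ (3 − 36) = -33, which holds, so solutions exist.
Step through k = 36, 36 + 69, 36 + 2·69, …: the values 36, 105, 174, 243 reduce mod 30 to 6, 15, 24, 3. The value 243 hits 3.
Check: 243 mod 69 = 36, 243 mod 30 = 3. ✓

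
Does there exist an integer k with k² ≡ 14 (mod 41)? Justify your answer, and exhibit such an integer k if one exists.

Apply Euler's criterion with the prime 41: 14 is a quadratic residue iff 14^20 ≡ 1 (mod 41), and a non-residue iff it is ≡ −1.
Squaring successively (mod 41): 14^2 = 196 ≡ 32; 14^4 ≡ 32² = 1024 ≡ 40; 14^8 ≡ 40² = 1600 ≡ 1; 14^16 ≡ 1² = 1 ≡ 1.
Since 20 = 16 + 4, 14^20 ≡ 1 · 40; multiplying out mod 41: 1·40 = 40 ≡ 40. Thus 14^20 ≡ 40 ≡ −1 (mod 41).
By Euler's criterion 14 is a quadratic non-residue mod 41: no k satisfies k² ≡ 14 (mod 41).

No such integer exists.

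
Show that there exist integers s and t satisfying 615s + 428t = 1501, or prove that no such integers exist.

s = 95, t = -133

Since gcd(615, 428) = 1, every integer is an integer combination of 615 and 428.
Euclidean algorithm: 615 = 1·428 + 187, 428 = 2·187 + 54, 187 = 3·54 + 25, 54 = 2·25 + 4, 25 = 6·4 + 1, 4 = 4·1 + 0.
Back-substituting, 1 = 25 − 6·4 = 25 − 6·(54 − 2·25) = −6·54 + 13·25 = −6·54 + 13·(187 − 3·54) = 13·187 − 45·54 = 13·187 − 45·(428 − 2·187) = −45·428 + 103·187 = −45·428 + 103·(615 − 1·428) = 103·615 − 148·428; that is, 615·103 + 428·(-148) = 1.
Scaling by 1501 gives the particular solution (s, t) = (154603, -222148).
Subtracting 361·428 from s and adding 361·615 to t gives the tidier solution (95, -133).
Check: 615·95 + 428·(-133) = 58425 − 56924 = 1501. ✓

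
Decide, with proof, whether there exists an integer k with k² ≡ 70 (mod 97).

k = 78

Take k = 78. Then 78² = 6084 = 62·97 + 70, so 78² ≡ 70 (mod 97).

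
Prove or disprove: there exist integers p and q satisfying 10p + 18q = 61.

Both 10 and 18 are divisible by gcd(10, 18) = 2, hence so is any combination 10p + 18q.
But 61 = 2·30 + 1, so 2 ∤ 61.
Therefore 10p + 18q = 61 has no solution in integers.

No, no such integers exist.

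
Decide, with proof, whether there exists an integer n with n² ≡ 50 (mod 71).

Take n = 60. Then 60² = 3600 = 50·71 + 50, so 60² ≡ 50 (mod 71).

n = 60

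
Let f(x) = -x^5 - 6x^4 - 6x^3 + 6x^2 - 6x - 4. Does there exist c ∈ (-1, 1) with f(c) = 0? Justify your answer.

Yes, f has a root in the interval.

f(-1) = 9 and f(1) = -17, which have opposite signs.
f is continuous everywhere (it is a polynomial), in particular on [-1, 1].
So by the Intermediate Value Theorem there is a c strictly between -1 and 1 with f(c) = 0.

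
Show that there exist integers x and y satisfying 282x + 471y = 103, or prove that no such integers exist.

Both 282 and 471 are divisible by gcd(282, 471) = 3, hence so is any combination 282x + 471y.
However 103 leaves remainder 1 on division by 3.
Hence no integers x, y satisfy the equation.

No such integers exist.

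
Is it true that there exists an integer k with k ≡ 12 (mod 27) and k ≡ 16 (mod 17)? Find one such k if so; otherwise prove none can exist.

k = 390

The moduli 27 and 17 are coprime, so by the Chinese Remainder Theorem a unique solution modulo 459 exists.
Any solution of the first congruence is k = 12 + 27t; substituting into the second, 27t ≡ 16 − 12 ≡ 4 (mod 17).
27 ≡ 10 (mod 17), so this reads 10t ≡ 4 (mod 17). To invert 10 modulo 17: 17 = 1·10 + 7, 10 = 1·7 + 3, 7 = 2·3 + 1, 3 = 3·1 + 0, and unwinding, 1 = 7 − 2·3 = 7 − 2·(10 − 1·7) = −2·10 + 3·7 = −2·10 + 3·(17 − 1·10) = 3·17 − 5·10. Thus 10⁻¹ ≡ -5 ≡ 12 (mod 17).
Multiplying by 12: t ≡ 12·4 = 48 ≡ 14 (mod 17).
With t = 14: k = 12 + 27·14 = 390.
Indeed 390 ≡ 12 (mod 27) and 390 ≡ 16 (mod 17).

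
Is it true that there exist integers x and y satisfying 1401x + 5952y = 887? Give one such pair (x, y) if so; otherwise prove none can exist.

Any value of 1401x + 5952y is a multiple of gcd(1401, 5952) = 3.
But 887 is not a multiple of 3 (it leaves remainder 2).
Therefore 1401x + 5952y = 887 has no solution in integers.

No such integers exist.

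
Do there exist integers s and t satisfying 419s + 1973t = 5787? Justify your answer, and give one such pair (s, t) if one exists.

s = 221, t = -44

419 and 1973 are coprime, so 419s + 1973t ranges over all of ℤ.
Run the Euclidean algorithm on 1973 and 419: 1973 = 4·419 + 297, 419 = 1·297 + 122, 297 = 2·122 + 53, 122 = 2·53 + 16, 53 = 3·16 + 5, 16 = 3·5 + 1, 5 = 5·1 + 0.
Working back up the chain: 1 = 16 − 3·5 = 16 − 3·(53 − 3·16) = −3·53 + 10·16 = −3·53 + 10·(122 − 2·53) = 10·122 − 23·53 = 10·122 − 23·(297 − 2·122) = −23·297 + 56·122 = −23·297 + 56·(419 − 1·297) = 56·419 − 79·297 = 56·419 − 79·(1973 − 4·419) = −79·1973 + 372·419. So 419·372 + 1973·(-79) = 1.
Multiplying through by 5787: s = 372·5787 = 2152764, t = (-79)·5787 = -457173 is a solution.
Shifting by a multiple of (1973, −419) keeps it a solution: s = 2152764 − 1091·1973 = 221, t = -457173 + 1091·419 = -44.
Indeed 419·221 + 1973·(-44) = 92599 − 86812 = 5787.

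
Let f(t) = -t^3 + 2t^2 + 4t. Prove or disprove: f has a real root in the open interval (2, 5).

Such a root exists.

f(2) = 8 and f(5) = -55, which have opposite signs.
Since f is a polynomial it is continuous on [2, 5].
By the Intermediate Value Theorem, f takes the value 0 somewhere in the open interval.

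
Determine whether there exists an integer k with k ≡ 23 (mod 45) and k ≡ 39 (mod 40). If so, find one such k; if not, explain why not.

No, no such integer exists.

gcd(45, 40) = 5. If k ≡ 23 (mod 45) and k ≡ 39 (mod 40), then k ≡ 23 (mod 5) and k ≡ 39 (mod 5).
But 23 mod 5 = 3 while 39 mod 5 = 4, a contradiction.
So no integer satisfies both congruences.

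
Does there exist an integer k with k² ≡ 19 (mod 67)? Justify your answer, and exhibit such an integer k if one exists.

k = 35 works: 35² = 1225, and 1225 − 19 = 1206 = 18·67.

k = 35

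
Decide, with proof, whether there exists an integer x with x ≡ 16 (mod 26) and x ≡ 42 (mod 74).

The moduli are not coprime: gcd(26, 74) = 2. Compatibility requires 2 ∣ (42 − 16) = 26, which holds, so solutions exist.
List candidates x ≡ 16 (mod 26): 16, 42. Modulo 74 these are 16, 42; 42 gives 42 as required.
Indeed 42 ≡ 16 (mod 26) and 42 ≡ 42 (mod 74).

x = 42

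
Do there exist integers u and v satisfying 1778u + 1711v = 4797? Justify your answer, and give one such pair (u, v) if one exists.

Since gcd(1778, 1711) = 1, every integer is an integer combination of 1778 and 1711.
Dividing repeatedly: 1778 = 1·1711 + 67, 1711 = 25·67 + 36, 67 = 1·36 + 31, 36 = 1·31 + 5, 31 = 6·5 + 1, 5 = 5·1 + 0.
Working back up the chain: 1 = 31 − 6·5 = 31 − 6·(36 − 1·31) = −6·36 + 7·31 = −6·36 + 7·(67 − 1·36) = 7·67 − 13·36 = 7·67 − 13·(1711 − 25·67) = −13·1711 + 332·67 = −13·1711 + 332·(1778 − 1·1711) = 332·1778 − 345·1711. So 1778·332 + 1711·(-345) = 1.
Times 4797: 1778·1592604 + 1711·(-1654965) = 4797, so (1592604, -1654965) solves it.
Subtracting 930·1711 from u and adding 930·1778 to v gives the tidier solution (1374, -1425).
Check: 1778·1374 + 1711·(-1425) = 2442972 − 2438175 = 4797. ✓

u = 1374, v = -1425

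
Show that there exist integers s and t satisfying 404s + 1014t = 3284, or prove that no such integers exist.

s = 229, t = -88

Since gcd(404, 1014) = 2 and 3284 = 2·1642, Bézout's identity guarantees a solution.
Dividing through by 2 reduces the equation to 202s + 507t = 1642.
Run the Euclidean algorithm on 507 and 202: 507 = 2·202 + 103, 202 = 1·103 + 99, 103 = 1·99 + 4, 99 = 24·4 + 3, 4 = 1·3 + 1, 3 = 3·1 + 0.
Working back up the chain: 1 = 4 − 1·3 = 4 − (99 − 24·4) = −99 + 25·4 = −99 + 25·(103 − 1·99) = 25·103 − 26·99 = 25·103 − 26·(202 − 1·103) = −26·202 + 51·103 = −26·202 + 51·(507 − 2·202) = 51·507 − 128·202. So 202·(-128) + 507·51 = 1.
Scaling by 1642 gives the particular solution (s, t) = (-210176, 83742).
Shifting by a multiple of (507, −202) keeps it a solution: s = -210176 + 415·507 = 229, t = 83742 − 415·202 = -88.
Indeed 404·229 + 1014·(-88) = 92516 − 89232 = 3284.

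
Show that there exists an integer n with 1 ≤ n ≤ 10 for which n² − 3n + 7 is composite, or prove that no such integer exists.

At n = 10: 10² − 3·10 + 7 = 77 = 7·11, which is composite.

n = 10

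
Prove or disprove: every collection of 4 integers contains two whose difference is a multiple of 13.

No; for instance {21, 22, 23, 24} is a counterexample.

Try 4 consecutive integers, 21, 22, 23, 24. Their remainders mod 13 are 8, 9, 10, 11 — pairwise different, as any 4 ≤ 13 consecutive integers have distinct residues.
The differences between them range over 1, …, 3, none of which is divisible by 13.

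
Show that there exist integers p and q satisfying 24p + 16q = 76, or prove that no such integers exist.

No such integers exist.

Any value of 24p + 16q is a multiple of gcd(24, 16) = 8.
However 76 leaves remainder 4 on division by 8.
So the equation is unsolvable over ℤ.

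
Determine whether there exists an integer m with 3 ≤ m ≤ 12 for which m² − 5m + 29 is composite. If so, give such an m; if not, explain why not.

At m = 11: 11² − 5·11 + 29 = 95 = 5·19, which is composite.

m = 11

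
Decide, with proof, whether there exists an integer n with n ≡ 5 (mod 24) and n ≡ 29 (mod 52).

n = 29

The moduli are not coprime: gcd(24, 52) = 4. Compatibility requires 4 ∣ (29 − 5) = 24, which holds, so solutions exist.
List candidates n ≡ 5 (mod 24): 5, 29. Modulo 52 these are 5, 29; 29 gives 29 as required.
Check: 29 mod 24 = 5, 29 mod 52 = 29. ✓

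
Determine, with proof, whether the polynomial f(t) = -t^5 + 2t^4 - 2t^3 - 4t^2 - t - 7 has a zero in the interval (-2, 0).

Such a root exists.

f(-2) = 59 and f(0) = -7, which have opposite signs.
As a polynomial, f is continuous on every closed interval.
By the Intermediate Value Theorem, f takes the value 0 somewhere in the open interval.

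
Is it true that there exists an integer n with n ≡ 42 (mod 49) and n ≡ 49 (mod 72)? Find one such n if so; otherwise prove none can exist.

n = 1561

The moduli 49 and 72 are coprime, so by the Chinese Remainder Theorem a unique solution modulo 3528 exists.
Write n = 42 + 49t and require 42 + 49t ≡ 49 (mod 72), i.e. 49t ≡ 7 (mod 72).
Note 49·25 = 1225 ≡ 1 (mod 72) (as 1225 − 1 = 17·72), so 49⁻¹ ≡ 25.
Multiplying by 25: t ≡ 25·7 = 175 ≡ 31 (mod 72).
With t = 31: n = 42 + 49·31 = 1561.
Indeed 1561 ≡ 42 (mod 49) and 1561 ≡ 49 (mod 72).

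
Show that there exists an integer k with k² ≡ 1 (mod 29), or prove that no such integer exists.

k = 1

Take k = 1. Then 1² = 1, and since 0 ≤ 1 < 29 this is already reduced: 1² ≡ 1 (mod 29).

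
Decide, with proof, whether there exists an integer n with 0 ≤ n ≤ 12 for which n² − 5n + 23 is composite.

No such integer n in that range exists.

The values for n = 0, 1, …, 12 are 23, 19, 17, 17, 19, 23, 29, 37, 47, 59, 73, 89, 107, and each of these is prime.
So no value in the range makes the expression composite.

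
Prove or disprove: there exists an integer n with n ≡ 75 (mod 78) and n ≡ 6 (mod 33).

The moduli are not coprime: gcd(78, 33) = 3. Compatibility requires 3 ∣ (6 − 75) = -69, which holds, so solutions exist.
Put n = 75 + 78t, so we need 78t ≡ 30 (mod 33), equivalently (divide by 3) 26t ≡ 10 (mod 11).
26 ≡ 4 (mod 11), so this reads 4t ≡ 10 (mod 11). To invert 4 modulo 11: 11 = 2·4 + 3, 4 = 1·3 + 1, 3 = 3·1 + 0, and unwinding, 1 = 4 − 1·3 = 4 − (11 − 2·4) = −11 + 3·4. Thus 4⁻¹ ≡ 3 (mod 11).
Therefore t ≡ 3·10 = 30 ≡ 8 (mod 11).
Then n = 75 + 78·8 = 699.
Indeed 699 ≡ 75 (mod 78) and 699 ≡ 6 (mod 33).

n = 699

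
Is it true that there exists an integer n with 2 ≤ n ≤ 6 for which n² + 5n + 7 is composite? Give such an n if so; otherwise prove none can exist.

At n = 5: 5² + 5·5 + 7 = 57 = 3·19, which is composite.

n = 5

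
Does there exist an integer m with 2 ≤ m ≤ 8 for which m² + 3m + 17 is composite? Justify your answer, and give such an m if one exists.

At m = 5: 5² + 3·5 + 17 = 57 = 3·19, which is composite.

m = 5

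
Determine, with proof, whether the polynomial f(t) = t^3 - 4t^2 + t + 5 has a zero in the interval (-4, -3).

f(-4) = -127 and f(-3) = -61, both negative, so a sign-change argument is unavailable; we show f keeps this sign on the whole interval.
Substitute t = -3 − u, where 0 < u < 1 on the interval. Expanding, f(-3 − u) = -u^3 - 13u^2 - 52u - 61.
The nonzero coefficients here are all negative, so for u > 0 every term is negative (or zero), and the constant term -61 is strictly negative.
Therefore f(t) < 0 throughout (-4, -3), and f has no zero there.

No.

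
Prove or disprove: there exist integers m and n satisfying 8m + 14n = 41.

Any value of 8m + 14n is a multiple of gcd(8, 14) = 2.
But 41 = 2·20 + 1, so 2 ∤ 41.
So the equation is unsolvable over ℤ.

No, no such integers exist.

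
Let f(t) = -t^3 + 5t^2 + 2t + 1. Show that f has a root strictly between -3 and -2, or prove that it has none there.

f(-3) = 67 and f(-2) = 25, both positive, so a sign-change argument is unavailable; we show f keeps this sign on the whole interval.
Substitute t = -2 − u, where 0 < u < 1 on the interval. Expanding, f(-2 − u) = u^3 + 11u^2 + 30u + 25.
All 4 nonzero coefficients of this polynomial in u are positive; hence for u > 0 the value is a sum of positive terms (the constant 25 among them).
Therefore f(t) > 0 throughout (-3, -2), and f has no zero there.

No.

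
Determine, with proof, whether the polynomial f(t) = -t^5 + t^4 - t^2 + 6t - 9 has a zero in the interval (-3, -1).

f(-3) = 288 and f(-1) = -14, which have opposite signs.
Since f is a polynomial it is continuous on [-3, -1].
By the Intermediate Value Theorem, f takes the value 0 somewhere in the open interval.

Such a root exists.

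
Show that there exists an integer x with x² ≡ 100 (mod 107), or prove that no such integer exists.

x = 10

Take x = 10. Then 10² = 100, and since 0 ≤ 100 < 107 this is already reduced: 10² ≡ 100 (mod 107).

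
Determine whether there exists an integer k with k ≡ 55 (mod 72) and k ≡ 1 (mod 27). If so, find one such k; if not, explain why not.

Here gcd(72, 27) = 9, and both 55 and 1 leave remainder 1 mod 9, so the system is consistent.
In fact k = 55 itself already satisfies 55 mod 27 = 1.
Verify: 55 = 0·72 + 55 and 55 = 2·27 + 1. ✓

k = 55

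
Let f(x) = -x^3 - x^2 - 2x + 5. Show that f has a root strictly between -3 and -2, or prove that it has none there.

f has no root in that interval.

Evaluate at the endpoints: f(-3) = 29, f(-2) = 13 — same sign (positive).
The derivative f'(x) = -3x^2 - 2x - 2 is a quadratic with discriminant (-2)² − 4·(-3)·(-2) = -20 < 0; it never vanishes, so it is always negative (sign of the leading coefficient).
So f is strictly decreasing; between -3 and -2 its values lie between f(-3) = 29 and f(-2) = 13, all positive. Therefore f has no root in (-3, -2).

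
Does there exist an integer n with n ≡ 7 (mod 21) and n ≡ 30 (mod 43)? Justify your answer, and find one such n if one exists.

n = 847

Since 21 and 43 share no common factor, CRT says the pair of congruences has a solution (unique mod 903).
Write n = 7 + 21t and require 7 + 21t ≡ 30 (mod 43), i.e. 21t ≡ 23 (mod 43).
To invert 21 modulo 43: 43 = 2·21 + 1, 21 = 21·1 + 0, and unwinding, 1 = 43 − 2·21. Thus 21⁻¹ ≡ -2 ≡ 41 (mod 43).
Multiplying by 41: t ≡ 41·23 = 943 ≡ 40 (mod 43).
With t = 40: n = 7 + 21·40 = 847.
Indeed 847 ≡ 7 (mod 21) and 847 ≡ 30 (mod 43).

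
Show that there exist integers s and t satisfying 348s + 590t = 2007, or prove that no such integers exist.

No such integers exist.

Both 348 and 590 are divisible by gcd(348, 590) = 2, hence so is any combination 348s + 590t.
But 2007 = 2·1003 + 1, so 2 ∤ 2007.
So the equation is unsolvable over ℤ.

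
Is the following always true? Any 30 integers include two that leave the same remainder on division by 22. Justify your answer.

Yes.

Each integer lies in one of the 22 residue classes modulo 22.
Placing 30 integers into 22 classes, some class receives at least two — say a and b.
That is, a and b leave the same remainder on division by 22, as claimed.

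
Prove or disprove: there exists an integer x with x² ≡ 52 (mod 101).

x = 70 works: 70² = 4900, and 4900 − 52 = 4848 = 48·101.

x = 70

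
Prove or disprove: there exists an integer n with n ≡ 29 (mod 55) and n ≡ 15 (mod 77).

No such integer exists.

Both moduli are multiples of 11 = gcd(55, 77), so any solution would satisfy n ≡ 29 and n ≡ 15 modulo 11 simultaneously.
But 29 mod 11 = 7 while 15 mod 11 = 4, a contradiction.
Therefore no such n exists.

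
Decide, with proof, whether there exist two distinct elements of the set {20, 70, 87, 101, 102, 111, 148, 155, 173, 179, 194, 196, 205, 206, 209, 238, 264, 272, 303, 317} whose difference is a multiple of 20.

No such pair exists.

Two integers differ by a multiple of 20 exactly when they have the same residue mod 20. The residues are 20↦0, 70↦10, 87↦7, 101↦1, 102↦2, 111↦11, 148↦8, 155↦15, 173↦13, 179↦19, 194↦14, 196↦16, 205↦5, 206↦6, 209↦9, 238↦18, 264↦4, 272↦12, 303↦3, 317↦17.
These 20 residues are pairwise different, hence no difference of two elements is divisible by 20.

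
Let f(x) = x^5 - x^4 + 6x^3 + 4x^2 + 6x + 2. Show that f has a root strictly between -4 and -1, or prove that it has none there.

No such root exists.

f(-4) = -1622 and f(-1) = -8, both negative, so a sign-change argument is unavailable; we show f keeps this sign on the whole interval.
Substitute x = -1 − u, where 0 < u < 3 on the interval. Expanding, f(-1 − u) = -u^5 - 6u^4 - 20u^3 - 30u^2 - 25u - 8.
All 6 nonzero coefficients of this polynomial in u are negative; hence for u > 0 the value is a sum of negative terms (the constant -8 among them).
So f is strictly negative on (-4, -1); no root exists in the interval.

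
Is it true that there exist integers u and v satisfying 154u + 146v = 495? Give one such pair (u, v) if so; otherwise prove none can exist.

There are no such integers.

Both 154 and 146 are divisible by gcd(154, 146) = 2, hence so is any combination 154u + 146v.
But 495 is not a multiple of 2 (it leaves remainder 1).
So the equation is unsolvable over ℤ.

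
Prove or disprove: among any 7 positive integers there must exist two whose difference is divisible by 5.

Yes.

There are exactly 5 possible remainders on division by 5.
Placing 7 integers into 5 classes, some class receives at least two — say a and b.
Their difference a − b is then a multiple of 5.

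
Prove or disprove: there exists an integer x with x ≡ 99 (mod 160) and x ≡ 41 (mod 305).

Reduce both congruences modulo 5, which divides 160 and 305: they say x ≡ 99 (mod 5) and x ≡ 41 (mod 5).
But 99 mod 5 = 4 while 41 mod 5 = 1, a contradiction.
So no integer satisfies both congruences.

There is no such integer.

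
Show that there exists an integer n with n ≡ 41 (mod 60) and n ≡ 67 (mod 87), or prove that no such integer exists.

Both moduli are multiples of 3 = gcd(60, 87), so any solution would satisfy n ≡ 41 and n ≡ 67 modulo 3 simultaneously.
However 41 ≡ 2 and 67 ≡ 1 (mod 3), and 2 ≠ 1.
Hence the system has no solution.

No such integer exists.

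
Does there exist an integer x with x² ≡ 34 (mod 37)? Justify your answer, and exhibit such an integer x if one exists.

x = 21 works: 21² = 441, and 441 − 34 = 407 = 11·37.

x = 21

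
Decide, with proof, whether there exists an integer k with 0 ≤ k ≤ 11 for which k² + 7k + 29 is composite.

No such integer k in that range exists.

The values for k = 0, 1, …, 11 are 29, 37, 47, 59, 73, 89, 107, 127, 149, 173, 199, 227, and each of these is prime.
So no value in the range makes the expression composite.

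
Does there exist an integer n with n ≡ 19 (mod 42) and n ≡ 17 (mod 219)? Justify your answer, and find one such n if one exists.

gcd(42, 219) = 3. If n ≡ 19 (mod 42) and n ≡ 17 (mod 219), then n ≡ 19 (mod 3) and n ≡ 17 (mod 3).
However 19 ≡ 1 and 17 ≡ 2 (mod 3), and 1 ≠ 2.
Hence the system has no solution.

There is no such integer.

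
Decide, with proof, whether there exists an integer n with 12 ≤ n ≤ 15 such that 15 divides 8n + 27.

At n = 12, 8·12 + 27 = 123 ≡ 3 (mod 15), and each step in n adds 8, giving residues 3, 11, 4, 12 for n = 12, 13, 14, 15.
The residue 0 does not occur, so no n in [12, 15] makes 8n + 27 a multiple of 15.

No, no such integer n in that range exists.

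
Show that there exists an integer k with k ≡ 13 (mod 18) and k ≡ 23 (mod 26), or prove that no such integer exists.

k = 49

The moduli are not coprime: gcd(18, 26) = 2. Compatibility requires 2 ∣ (23 − 13) = 10, which holds, so solutions exist.
List candidates k ≡ 13 (mod 18): 13, 31, 49. Modulo 26 these are 13, 5, 23; 49 gives 23 as required.
Check: 49 mod 18 = 13, 49 mod 26 = 23. ✓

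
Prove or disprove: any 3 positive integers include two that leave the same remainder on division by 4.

No; for instance {16, 17, 18} is a counterexample.

Consider the 3 integers 16, 17, 18. They lie in distinct residue classes modulo 4, since 3 ≤ 4.
Hence this collection has no pair with equal remainders mod 4, disproving the claim.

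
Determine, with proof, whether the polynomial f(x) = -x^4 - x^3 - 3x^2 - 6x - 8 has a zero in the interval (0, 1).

f(0) = -8 and f(1) = -19, both negative, so a sign-change argument is unavailable; we show f keeps this sign on the whole interval.
The nonzero coefficients of f are all negative, so for x > 0 every term of f(x) is negative (the constant term -8 strictly so).
Therefore f(x) < 0 throughout (0, 1), and f has no zero there.

No.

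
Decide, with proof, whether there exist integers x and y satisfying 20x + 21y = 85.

x = 20, y = -15

20 and 21 are coprime, so 20x + 21y ranges over all of ℤ.
Run the Euclidean algorithm on 21 and 20: 21 = 1·20 + 1, 20 = 20·1 + 0.
Working back up the chain: 1 = 21 − 1·20. So 20·(-1) + 21·1 = 1.
Multiplying through by 85: x = (-1)·85 = -85, y = 1·85 = 85 is a solution.
The general solution is x = -85 + 21k, y = 85 − 20k; taking k = 5 gives the smaller pair x = 20, y = -15.
Check: 20·20 + 21·(-15) = 400 − 315 = 85. ✓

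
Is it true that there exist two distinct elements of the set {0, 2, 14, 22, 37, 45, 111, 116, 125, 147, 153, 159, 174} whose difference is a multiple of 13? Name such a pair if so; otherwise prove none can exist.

Reduce each element modulo 13: 0↦0, 2↦2, 14↦1, 22↦9, 37↦11, 45↦6, 111↦7, 116↦12, 125↦8, 147↦4, 153↦10, 159↦3, 174↦5.
No residue repeats among the 13 elements, so no pair has difference ≡ 0 (mod 13).

No, no such pair exists.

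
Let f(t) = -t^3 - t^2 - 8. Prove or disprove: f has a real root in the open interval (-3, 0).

f(-3) = 10 and f(0) = -8, which have opposite signs.
Since f is a polynomial it is continuous on [-3, 0].
By the Intermediate Value Theorem, f takes the value 0 somewhere in the open interval.

Such a root exists.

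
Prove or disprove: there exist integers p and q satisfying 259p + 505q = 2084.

p = 476, q = -240

Since gcd(259, 505) = 1, every integer is an integer combination of 259 and 505.
Dividing repeatedly: 505 = 1·259 + 246, 259 = 1·246 + 13, 246 = 18·13 + 12, 13 = 1·12 + 1, 12 = 12·1 + 0.
Working back up the chain: 1 = 13 − 1·12 = 13 − (246 − 18·13) = −246 + 19·13 = −246 + 19·(259 − 1·246) = 19·259 − 20·246 = 19·259 − 20·(505 − 1·259) = −20·505 + 39·259. So 259·39 + 505·(-20) = 1.
Times 2084: 259·81276 + 505·(-41680) = 2084, so (81276, -41680) solves it.
Subtracting 160·505 from p and adding 160·259 to q gives the tidier solution (476, -240).
Check: 259·476 + 505·(-240) = 123284 − 121200 = 2084. ✓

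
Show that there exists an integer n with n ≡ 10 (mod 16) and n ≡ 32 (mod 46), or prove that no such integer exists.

gcd(16, 46) = 2. A simultaneous solution exists iff 10 ≡ 32 (mod 2); here 10 mod 2 = 0 = 32 mod 2, so it does.
Put n = 10 + 16t, so we need 16t ≡ 22 (mod 46), equivalently (divide by 2) 8t ≡ 11 (mod 23).
To invert 8 modulo 23: 23 = 2·8 + 7, 8 = 1·7 + 1, 7 = 7·1 + 0, and unwinding, 1 = 8 − 1·7 = 8 − (23 − 2·8) = −23 + 3·8. Thus 8⁻¹ ≡ 3 (mod 23).
Multiplying by 3: t ≡ 3·11 = 33 ≡ 10 (mod 23).
Then n = 10 + 16·10 = 170.
Indeed 170 ≡ 10 (mod 16) and 170 ≡ 32 (mod 46).

n = 170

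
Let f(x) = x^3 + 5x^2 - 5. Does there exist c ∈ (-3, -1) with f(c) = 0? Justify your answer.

f(-3) = 13 and f(-1) = -1, which have opposite signs.
f is continuous everywhere (it is a polynomial), in particular on [-3, -1].
By the Intermediate Value Theorem, f takes the value 0 somewhere in the open interval.

Yes, such a c exists.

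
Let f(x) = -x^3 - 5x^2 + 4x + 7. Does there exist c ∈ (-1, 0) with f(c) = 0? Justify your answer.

Such a root exists.

f(-1) = -1 and f(0) = 7, which have opposite signs.
As a polynomial, f is continuous on every closed interval.
By the Intermediate Value Theorem, f takes the value 0 somewhere in the open interval.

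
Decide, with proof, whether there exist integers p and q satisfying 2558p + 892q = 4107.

No such integers exist.

gcd(2558, 892) = 2, so every integer of the form 2558p + 892q is a multiple of 2.
However 4107 leaves remainder 1 on division by 2.
Hence no integers p, q satisfy the equation.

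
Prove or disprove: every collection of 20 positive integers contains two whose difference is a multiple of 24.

No, the set {105, 106, 107, 108, 109, 110, 111, 112, 113, 114, 115, 116, 117, 118, 119, 120, 121, 122, 123, 124} is a counterexample.

Consider the 20 integers 105, 106, …, 124. They lie in distinct residue classes modulo 24, since 20 ≤ 24.
The differences between them range over 1, …, 19, none of which is divisible by 24.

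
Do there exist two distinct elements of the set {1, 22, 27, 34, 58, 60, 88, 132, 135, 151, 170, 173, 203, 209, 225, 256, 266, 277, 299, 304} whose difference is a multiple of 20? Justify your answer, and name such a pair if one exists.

Reduce each element modulo 20: 1↦1, 22↦2, 27↦7, 34↦14, 58↦18, 60↦0, 88↦8, 132↦12, 135↦15, 151↦11, 170↦10, 173↦13, 203↦3, 209↦9, 225↦5, 256↦16, 266↦6, 277↦17, 299↦19, 304↦4.
All 20 residues are distinct, so no two elements differ by a multiple of 20.

No such pair exists.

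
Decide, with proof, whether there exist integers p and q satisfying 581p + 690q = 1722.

581 and 690 are coprime, so 581p + 690q ranges over all of ℤ.
Dividing repeatedly: 690 = 1·581 + 109, 581 = 5·109 + 36, 109 = 3·36 + 1, 36 = 36·1 + 0.
Unwinding: 1 = 109 − 3·36 = 109 − 3·(581 − 5·109) = −3·581 + 16·109 = −3·581 + 16·(690 − 1·581) = 16·690 − 19·581, i.e. 581·(-19) + 690·16 = 1.
Times 1722: 581·(-32718) + 690·27552 = 1722, so (-32718, 27552) solves it.
The general solution is p = -32718 + 690k, q = 27552 − 581k; taking k = 48 gives the smaller pair p = 402, q = -336.
Check: 581·402 + 690·(-336) = 233562 − 231840 = 1722. ✓

p = 402, q = -336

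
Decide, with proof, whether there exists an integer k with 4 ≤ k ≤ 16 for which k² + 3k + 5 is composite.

At k = 13: 13² + 3·13 + 5 = 213 = 3·71, which is composite.

k = 13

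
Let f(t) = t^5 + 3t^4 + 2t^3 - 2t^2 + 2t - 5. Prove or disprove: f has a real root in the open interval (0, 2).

Yes, f has a root in the interval.

f(0) = -5 and f(2) = 87, which have opposite signs.
As a polynomial, f is continuous on every closed interval.
By the Intermediate Value Theorem, f takes the value 0 somewhere in the open interval.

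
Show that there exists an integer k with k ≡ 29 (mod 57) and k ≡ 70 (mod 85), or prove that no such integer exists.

The moduli 57 and 85 are coprime, so by the Chinese Remainder Theorem a unique solution modulo 4845 exists.
Any solution of the first congruence is k = 29 + 57t; substituting into the second, 57t ≡ 70 − 29 ≡ 41 (mod 85).
Invert 57 mod 85 by the Euclidean algorithm: 85 = 1·57 + 28, 57 = 2·28 + 1, 28 = 28·1 + 0; back-substituting, 1 = 57 − 2·28 = 57 − 2·(85 − 1·57) = −2·85 + 3·57. Hence 57·3 ≡ 1, so 57⁻¹ ≡ 3 (mod 85).
Multiplying by 3: t ≡ 3·41 = 123 ≡ 38 (mod 85).
With t = 38: k = 29 + 57·38 = 2195.
Verify: 2195 = 38·57 + 29 and 2195 = 25·85 + 70. ✓

k = 2195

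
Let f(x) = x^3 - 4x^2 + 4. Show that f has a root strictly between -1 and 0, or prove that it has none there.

f(-1) = -1 and f(0) = 4, which have opposite signs.
f is continuous everywhere (it is a polynomial), in particular on [-1, 0].
By the Intermediate Value Theorem, f takes the value 0 somewhere in the open interval.

Such a root exists.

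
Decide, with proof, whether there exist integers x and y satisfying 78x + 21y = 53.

No, no such integers exist.

Both 78 and 21 are divisible by gcd(78, 21) = 3, hence so is any combination 78x + 21y.
However 53 leaves remainder 2 on division by 3.
Therefore 78x + 21y = 53 has no solution in integers.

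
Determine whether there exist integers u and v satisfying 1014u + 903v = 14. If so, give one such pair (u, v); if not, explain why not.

There are no such integers.

Both 1014 and 903 are divisible by gcd(1014, 903) = 3, hence so is any combination 1014u + 903v.
However 14 leaves remainder 2 on division by 3.
Hence no integers u, v satisfy the equation.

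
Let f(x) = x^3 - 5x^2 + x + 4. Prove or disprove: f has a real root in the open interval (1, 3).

Such a root exists.

f(1) = 1 and f(3) = -11, which have opposite signs.
f is continuous everywhere (it is a polynomial), in particular on [1, 3].
By the Intermediate Value Theorem f must vanish at some point of (1, 3).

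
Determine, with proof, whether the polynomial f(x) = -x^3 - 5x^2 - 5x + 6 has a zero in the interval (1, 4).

No.

The endpoint values f(1) = -5 and f(4) = -158 are both negative. Claim: f(x) < 0 for every x in (1, 4).
Substitute x = 1 + u, where 0 < u < 3 on the interval. Expanding, f(1 + u) = -u^3 - 8u^2 - 18u - 5.
All 4 nonzero coefficients of this polynomial in u are negative; hence for u > 0 the value is a sum of negative terms (the constant -5 among them).
So f is strictly negative on (1, 4); no root exists in the interval.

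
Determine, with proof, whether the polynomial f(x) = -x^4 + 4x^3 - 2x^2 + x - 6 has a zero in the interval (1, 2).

Yes, f has a root in the interval.

f(1) = -4 and f(2) = 4, which have opposite signs.
f is continuous everywhere (it is a polynomial), in particular on [1, 2].
By the Intermediate Value Theorem, f takes the value 0 somewhere in the open interval.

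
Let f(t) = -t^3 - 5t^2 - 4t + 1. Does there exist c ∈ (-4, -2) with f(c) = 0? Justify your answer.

f(-4) = 1 and f(-2) = -3, which have opposite signs.
As a polynomial, f is continuous on every closed interval.
The Intermediate Value Theorem then guarantees some c ∈ (-4, -2) with f(c) = 0.

Such a root exists.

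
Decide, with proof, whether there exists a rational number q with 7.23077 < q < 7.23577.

Multiplying by 17: 17·7.23077 = 122.92309 and 17·7.23577 = 123.00809, so the integer 123 lies strictly between them.
So q = 123/17 works: it is a ratio of integers, and dividing 17·7.23077 < 123 < 17·7.23577 through by 17 gives 7.23077 < 123/17 < 7.23577.

q = 123/17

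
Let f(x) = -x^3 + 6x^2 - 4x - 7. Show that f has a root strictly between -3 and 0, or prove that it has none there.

f(-3) = 86 and f(0) = -7, which have opposite signs.
As a polynomial, f is continuous on every closed interval.
By the Intermediate Value Theorem f must vanish at some point of (-3, 0).

Such a root exists.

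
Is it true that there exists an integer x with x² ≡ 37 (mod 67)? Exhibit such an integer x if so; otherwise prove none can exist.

x = 29

x = 29 works: 29² = 841, and 841 − 37 = 804 = 12·67.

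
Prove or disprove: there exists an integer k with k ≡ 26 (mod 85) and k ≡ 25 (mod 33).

k = 2236

gcd(85, 33) = 1, so the Chinese Remainder Theorem guarantees exactly one residue class mod 2805 satisfying both.
Write k = 26 + 85t and require 26 + 85t ≡ 25 (mod 33), i.e. 85t ≡ 32 (mod 33).
85 ≡ 19 (mod 33), so this reads 19t ≡ 32 (mod 33). Since 19·7 = 133 = 4·33 + 1, the inverse of 19 mod 33 is 7.
Multiplying by 7: t ≡ 7·32 = 224 ≡ 26 (mod 33).
Taking t = 26 gives k = 26 + 85·26 = 2236.
Indeed 2236 ≡ 26 (mod 85) and 2236 ≡ 25 (mod 33).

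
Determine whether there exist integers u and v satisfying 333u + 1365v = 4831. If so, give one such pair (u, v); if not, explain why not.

gcd(333, 1365) = 3, so every integer of the form 333u + 1365v is a multiple of 3.
However 4831 leaves remainder 1 on division by 3.
So the equation is unsolvable over ℤ.

There are no such integers.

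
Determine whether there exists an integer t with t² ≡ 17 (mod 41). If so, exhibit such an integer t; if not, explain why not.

There is no such integer.

Apply Euler's criterion with the prime 41: 17 is a quadratic residue iff 17^20 ≡ 1 (mod 41), and a non-residue iff it is ≡ −1.
Squaring successively (mod 41): 17^2 = 289 ≡ 2; 17^4 ≡ 2² = 4 ≡ 4; 17^8 ≡ 4² = 16 ≡ 16; 17^16 ≡ 16² = 256 ≡ 10.
Since 20 = 16 + 4, 17^20 ≡ 10 · 4; multiplying out mod 41: 10·4 = 40 ≡ 40. Thus 17^20 ≡ 40 ≡ −1 (mod 41).
The value −1 means 17 is a non-residue modulo 41, so t² ≡ 17 (mod 41) is impossible.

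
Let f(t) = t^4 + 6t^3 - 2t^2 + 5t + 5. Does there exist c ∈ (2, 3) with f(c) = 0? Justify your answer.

No.

The endpoint values f(2) = 71 and f(3) = 245 are both positive. Claim: f(t) > 0 for every t in (2, 3).
Shift to the endpoint 2: with t = 2 + u (0 < u < 1), one computes f(2 + u) = u^4 + 14u^3 + 58u^2 + 101u + 71.
All 5 nonzero coefficients of this polynomial in u are positive; hence for u > 0 the value is a sum of positive terms (the constant 71 among them).
Therefore f(t) > 0 throughout (2, 3), and f has no zero there.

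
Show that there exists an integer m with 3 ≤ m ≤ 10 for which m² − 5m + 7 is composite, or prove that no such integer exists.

m = 7

At m = 7: 7² − 5·7 + 7 = 21 = 3·7, which is composite.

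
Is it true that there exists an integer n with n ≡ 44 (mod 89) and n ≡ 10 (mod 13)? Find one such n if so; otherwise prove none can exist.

The moduli 89 and 13 are coprime, so by the Chinese Remainder Theorem a unique solution modulo 1157 exists.
Any solution of the first congruence is n = 44 + 89t; substituting into the second, 89t ≡ 10 − 44 ≡ 5 (mod 13).
89 ≡ 11 (mod 13), so this reads 11t ≡ 5 (mod 13). Since 11·6 = 66 = 5·13 + 1, the inverse of 11 mod 13 is 6.
Multiplying by 6: t ≡ 6·5 = 30 ≡ 4 (mod 13).
With t = 4: n = 44 + 89·4 = 400.
Verify: 400 = 4·89 + 44 and 400 = 30·13 + 10. ✓

n = 400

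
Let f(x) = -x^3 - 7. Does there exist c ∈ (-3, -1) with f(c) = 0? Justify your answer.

f(-3) = 20 and f(-1) = -6, which have opposite signs.
Since f is a polynomial it is continuous on [-3, -1].
So by the Intermediate Value Theorem there is a c strictly between -3 and -1 with f(c) = 0.

Such a root exists.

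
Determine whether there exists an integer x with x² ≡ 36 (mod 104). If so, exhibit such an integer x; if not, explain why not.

Take x = 98. Then 98² = 9604 = 92·104 + 36, so 98² ≡ 36 (mod 104).

x = 98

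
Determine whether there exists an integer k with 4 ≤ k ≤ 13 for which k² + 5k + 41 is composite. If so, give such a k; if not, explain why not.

At k = 7: 7² + 5·7 + 41 = 125 = 5·25, which is composite.

k = 7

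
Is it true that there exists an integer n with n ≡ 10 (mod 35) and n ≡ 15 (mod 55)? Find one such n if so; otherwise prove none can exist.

n = 290

Here gcd(35, 55) = 5, and both 10 and 15 leave remainder 0 mod 5, so the system is consistent.
Put n = 10 + 35t, so we need 35t ≡ 5 (mod 55), equivalently (divide by 5) 7t ≡ 1 (mod 11).
To invert 7 modulo 11: 11 = 1·7 + 4, 7 = 1·4 + 3, 4 = 1·3 + 1, 3 = 3·1 + 0, and unwinding, 1 = 4 − 1·3 = 4 − (7 − 1·4) = −7 + 2·4 = −7 + 2·(11 − 1·7) = 2·11 − 3·7. Thus 7⁻¹ ≡ -3 ≡ 8 (mod 11).
Therefore t ≡ 8·1 = 8 (mod 11).
Then n = 10 + 35·8 = 290.
Verify: 290 = 8·35 + 10 and 290 = 5·55 + 15. ✓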